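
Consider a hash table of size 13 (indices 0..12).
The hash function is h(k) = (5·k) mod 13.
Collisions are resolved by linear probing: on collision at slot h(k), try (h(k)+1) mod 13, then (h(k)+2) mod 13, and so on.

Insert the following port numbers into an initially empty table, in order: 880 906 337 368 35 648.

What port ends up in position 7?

906

Insert 880: h=6, slot 6 empty → index 6.
Insert 906: h=6, slot 6 occupied → index 7.
Insert 337: h=8, slot 8 empty → index 8.
Insert 368: h=7, slots 7,8 occupied → index 9.
Insert 35: h=6, slots 6,7,8,9 occupied → index 10.
Insert 648: h=3, slot 3 empty → index 3.
Table: [_, _, _, 648, _, _, 880, 906, 337, 368, 35, _, _]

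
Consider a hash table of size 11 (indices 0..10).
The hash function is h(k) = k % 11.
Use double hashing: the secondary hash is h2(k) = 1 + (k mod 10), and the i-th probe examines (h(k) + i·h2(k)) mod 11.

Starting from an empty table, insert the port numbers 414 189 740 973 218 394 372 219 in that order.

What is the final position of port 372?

1

414: h=7 => slot 7
189: h=2 => slot 2
740: h=3 => slot 3
973: h=5 => slot 5
218: h=9 => slot 9
394: h=9, h2=5, probe 9,3,8 => slot 8
372: h=9, h2=3, probe 9,1 => slot 1
219: h=10 => slot 10
Table: [-, 372, 189, 740, -, 973, -, 414, 394, 218, 219]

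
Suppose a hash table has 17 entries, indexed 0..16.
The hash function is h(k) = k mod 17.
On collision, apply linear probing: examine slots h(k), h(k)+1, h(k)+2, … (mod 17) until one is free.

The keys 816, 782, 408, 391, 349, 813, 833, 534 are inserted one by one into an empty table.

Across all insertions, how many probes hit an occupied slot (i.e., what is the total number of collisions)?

10

816: h=0 => slot 0
782: h=0, probe 0,1 => slot 1
408: h=0, probe 0,1,2 => slot 2
391: h=0, probe 0,1,2,3 => slot 3
349: h=9 => slot 9
813: h=14 => slot 14
833: h=0, probe 0,1,2,3,4 => slot 4
534: h=7 => slot 7
Table: [816, 782, 408, 391, 833, -, -, 534, -, 349, -, -, -, -, 813, -, -]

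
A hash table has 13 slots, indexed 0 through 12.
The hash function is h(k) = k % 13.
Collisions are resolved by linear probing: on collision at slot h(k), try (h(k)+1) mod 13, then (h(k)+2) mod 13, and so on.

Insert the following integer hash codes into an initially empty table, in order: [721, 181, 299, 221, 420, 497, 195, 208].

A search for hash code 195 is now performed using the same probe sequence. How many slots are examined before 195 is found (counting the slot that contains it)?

721: h=6 => slot 6
181: h=12 => slot 12
299: h=0 => slot 0
221: h=0, probe 0,1 => slot 1
420: h=4 => slot 4
497: h=3 => slot 3
195: h=0, probe 0,1,2 => slot 2
208: h=0, probe 0,1,2,3,4,5 => slot 5
Table: [299, 221, 195, 497, 420, 208, 721, ., ., ., ., ., 181]
Lookup 195: h=0, probe 0,1,2 → found at 2.

3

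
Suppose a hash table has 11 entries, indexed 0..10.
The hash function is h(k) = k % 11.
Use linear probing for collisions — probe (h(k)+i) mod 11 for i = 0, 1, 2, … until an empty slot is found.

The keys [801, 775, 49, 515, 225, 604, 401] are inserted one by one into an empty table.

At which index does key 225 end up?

7

801 hashes to 9; slot 9 is free → place at 9.
775 hashes to 5; slot 5 is free → place at 5.
49 hashes to 5; 5 taken → place at 6.
515 hashes to 9; 9 taken → place at 10.
225 hashes to 5; 5,6 taken → place at 7.
604 hashes to 10; 10 taken → place at 0.
401 hashes to 5; 5,6,7 taken → place at 8.
Table: [604, -, -, -, -, 775, 49, 225, 401, 801, 515]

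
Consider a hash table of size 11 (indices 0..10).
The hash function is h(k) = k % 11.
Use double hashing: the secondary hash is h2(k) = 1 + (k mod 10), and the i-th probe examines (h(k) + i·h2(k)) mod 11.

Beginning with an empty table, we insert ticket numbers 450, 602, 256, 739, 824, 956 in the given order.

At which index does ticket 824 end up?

4

Insert 450: h=10, slot 10 empty -> index 10.
Insert 602: h=8, slot 8 empty -> index 8.
Insert 256: h=3, slot 3 empty -> index 3.
Insert 739: h=2, slot 2 empty -> index 2.
Insert 824: h=10, h2=5, slot 10 occupied -> index 4.
Insert 956: h=10, h2=7, slot 10 occupied -> index 6.
Table: [∅, ∅, 739, 256, 824, ∅, 956, ∅, 602, ∅, 450]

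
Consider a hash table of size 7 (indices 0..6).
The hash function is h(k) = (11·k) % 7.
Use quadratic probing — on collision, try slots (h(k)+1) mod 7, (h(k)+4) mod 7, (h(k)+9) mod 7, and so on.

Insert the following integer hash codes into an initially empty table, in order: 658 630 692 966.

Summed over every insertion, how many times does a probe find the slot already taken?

Insert 658: h=0, slot 0 empty => index 0.
Insert 630: h=0, slot 0 occupied => index 1.
Insert 692: h=3, slot 3 empty => index 3.
Insert 966: h=0, slots 0,1 occupied => index 4.
Table: [658, 630, ∅, 692, 966, ∅, ∅]

3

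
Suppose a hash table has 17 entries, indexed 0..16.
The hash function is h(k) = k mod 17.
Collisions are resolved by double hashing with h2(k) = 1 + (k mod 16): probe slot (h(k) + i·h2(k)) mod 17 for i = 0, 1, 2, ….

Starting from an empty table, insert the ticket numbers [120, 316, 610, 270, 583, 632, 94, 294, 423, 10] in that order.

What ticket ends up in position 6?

120 hashes to 1; slot 1 is free → place at 1.
316 hashes to 10; slot 10 is free → place at 10.
610 hashes to 15; slot 15 is free → place at 15.
270 hashes to 15, h2=15; 15 taken → place at 13.
583 hashes to 5; slot 5 is free → place at 5.
632 hashes to 3; slot 3 is free → place at 3.
94 hashes to 9; slot 9 is free → place at 9.
294 hashes to 5, h2=7; 5 taken → place at 12.
423 hashes to 15, h2=8; 15 taken → place at 6.
10 hashes to 10, h2=11; 10 taken → place at 4.
Table: [_, 120, _, 632, 10, 583, 423, _, _, 94, 316, _, 294, 270, _, 610, _]

423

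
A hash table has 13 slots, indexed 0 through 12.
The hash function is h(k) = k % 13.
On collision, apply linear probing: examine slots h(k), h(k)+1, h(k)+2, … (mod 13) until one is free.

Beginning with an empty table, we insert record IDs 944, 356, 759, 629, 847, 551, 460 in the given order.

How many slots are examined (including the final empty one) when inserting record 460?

Insert 944: h=8, slot 8 empty → index 8.
Insert 356: h=5, slot 5 empty → index 5.
Insert 759: h=5, slot 5 occupied → index 6.
Insert 629: h=5, slots 5,6 occupied → index 7.
Insert 847: h=2, slot 2 empty → index 2.
Insert 551: h=5, slots 5,6,7,8 occupied → index 9.
Insert 460: h=5, slots 5,6,7,8,9 occupied → index 10.
Table: [∅, ∅, 847, ∅, ∅, 356, 759, 629, 944, 551, 460, ∅, ∅]

6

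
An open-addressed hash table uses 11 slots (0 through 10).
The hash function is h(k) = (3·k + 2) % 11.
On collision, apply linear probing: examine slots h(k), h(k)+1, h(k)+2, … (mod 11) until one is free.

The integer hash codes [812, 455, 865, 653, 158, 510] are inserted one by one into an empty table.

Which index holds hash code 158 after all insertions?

812: h=7 → slot 7
455: h=3 → slot 3
865: h=1 → slot 1
653: h=3, probe 3,4 → slot 4
158: h=3, probe 3,4,5 → slot 5
510: h=3, probe 3,4,5,6 → slot 6
Table: [., 865, ., 455, 653, 158, 510, 812, ., ., .]

5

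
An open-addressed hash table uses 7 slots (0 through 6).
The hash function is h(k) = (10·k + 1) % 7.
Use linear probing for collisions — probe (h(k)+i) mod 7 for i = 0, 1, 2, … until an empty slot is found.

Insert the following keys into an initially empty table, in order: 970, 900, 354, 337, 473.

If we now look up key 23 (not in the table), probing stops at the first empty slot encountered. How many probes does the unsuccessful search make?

Insert 970: h=6, slot 6 empty -> index 6.
Insert 900: h=6, slot 6 occupied -> index 0.
Insert 354: h=6, slots 6,0 occupied -> index 1.
Insert 337: h=4, slot 4 empty -> index 4.
Insert 473: h=6, slots 6,0,1 occupied -> index 2.
Table: [900, 354, 473, -, 337, -, 970]
Lookup 23: h=0, probe 0,1,2,3 → slot 3 empty, not found.

4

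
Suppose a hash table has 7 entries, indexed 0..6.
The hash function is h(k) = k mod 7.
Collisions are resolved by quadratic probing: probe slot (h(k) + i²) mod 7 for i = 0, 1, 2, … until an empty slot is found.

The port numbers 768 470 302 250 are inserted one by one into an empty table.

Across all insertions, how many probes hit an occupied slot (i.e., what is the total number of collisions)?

768 hashes to 5; slot 5 is free => place at 5.
470 hashes to 1; slot 1 is free => place at 1.
302 hashes to 1; 1 taken => place at 2.
250 hashes to 5; 5 taken => place at 6.
Table: [., 470, 302, ., ., 768, 250]

2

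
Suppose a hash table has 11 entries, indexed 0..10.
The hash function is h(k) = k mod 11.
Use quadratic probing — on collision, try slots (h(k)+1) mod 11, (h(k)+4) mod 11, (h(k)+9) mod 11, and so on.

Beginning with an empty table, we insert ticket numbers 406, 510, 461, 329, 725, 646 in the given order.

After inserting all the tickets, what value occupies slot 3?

329

406: h=10 => slot 10
510: h=4 => slot 4
461: h=10, probe 10,0 => slot 0
329: h=10, probe 10,0,3 => slot 3
725: h=10, probe 10,0,3,8 => slot 8
646: h=8, probe 8,9 => slot 9
Table: [461, —, —, 329, 510, —, —, —, 725, 646, 406]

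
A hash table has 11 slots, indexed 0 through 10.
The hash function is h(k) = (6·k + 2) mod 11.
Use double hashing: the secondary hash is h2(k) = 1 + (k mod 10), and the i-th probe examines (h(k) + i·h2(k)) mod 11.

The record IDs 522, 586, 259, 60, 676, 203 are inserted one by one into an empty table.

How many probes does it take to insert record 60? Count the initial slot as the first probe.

2

522 hashes to 10; slot 10 is free -> place at 10.
586 hashes to 9; slot 9 is free -> place at 9.
259 hashes to 5; slot 5 is free -> place at 5.
60 hashes to 10, h2=1; 10 taken -> place at 0.
676 hashes to 10, h2=7; 10 taken -> place at 6.
203 hashes to 10, h2=4; 10 taken -> place at 3.
Table: [60, —, —, 203, —, 259, 676, —, —, 586, 522]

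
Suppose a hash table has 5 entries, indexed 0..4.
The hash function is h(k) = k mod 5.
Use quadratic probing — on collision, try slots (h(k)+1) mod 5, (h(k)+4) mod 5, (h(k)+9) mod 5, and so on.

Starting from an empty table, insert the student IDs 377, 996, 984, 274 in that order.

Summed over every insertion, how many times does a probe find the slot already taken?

377: h=2 → slot 2
996: h=1 → slot 1
984: h=4 → slot 4
274: h=4, probe 4,0 → slot 0
Table: [274, 996, 377, _, 984]

1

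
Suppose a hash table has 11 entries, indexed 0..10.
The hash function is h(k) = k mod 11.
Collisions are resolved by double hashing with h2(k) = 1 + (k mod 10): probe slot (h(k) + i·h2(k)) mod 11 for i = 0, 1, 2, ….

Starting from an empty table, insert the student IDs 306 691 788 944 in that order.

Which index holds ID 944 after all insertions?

3

306 hashes to 9; slot 9 is free -> place at 9.
691 hashes to 9, h2=2; 9 taken -> place at 0.
788 hashes to 7; slot 7 is free -> place at 7.
944 hashes to 9, h2=5; 9 taken -> place at 3.
Table: [691, —, —, 944, —, —, —, 788, —, 306, —]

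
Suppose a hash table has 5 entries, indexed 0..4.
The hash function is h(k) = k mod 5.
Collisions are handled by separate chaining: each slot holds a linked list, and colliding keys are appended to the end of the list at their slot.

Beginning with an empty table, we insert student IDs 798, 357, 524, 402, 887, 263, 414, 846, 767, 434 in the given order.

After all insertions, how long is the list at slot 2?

4

Insert 798: h=3, bucket 3 empty -> new chain.
Insert 357: h=2, bucket 2 empty -> new chain.
Insert 524: h=4, bucket 4 empty -> new chain.
Insert 402: h=2, bucket 2 nonempty -> append to chain.
Insert 887: h=2, bucket 2 nonempty -> append to chain.
Insert 263: h=3, bucket 3 nonempty -> append to chain.
Insert 414: h=4, bucket 4 nonempty -> append to chain.
Insert 846: h=1, bucket 1 empty -> new chain.
Insert 767: h=2, bucket 2 nonempty -> append to chain.
Insert 434: h=4, bucket 4 nonempty -> append to chain.
Final buckets:
0: —
1: 846
2: 357 -> 402 -> 887 -> 767
3: 798 -> 263
4: 524 -> 414 -> 434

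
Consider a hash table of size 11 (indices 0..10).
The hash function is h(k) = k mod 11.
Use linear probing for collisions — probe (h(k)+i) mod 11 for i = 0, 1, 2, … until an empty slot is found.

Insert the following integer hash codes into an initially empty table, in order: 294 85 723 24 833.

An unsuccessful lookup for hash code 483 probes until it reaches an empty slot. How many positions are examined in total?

3

Insert 294: h=8, slot 8 empty → index 8.
Insert 85: h=8, slot 8 occupied → index 9.
Insert 723: h=8, slots 8,9 occupied → index 10.
Insert 24: h=2, slot 2 empty → index 2.
Insert 833: h=8, slots 8,9,10 occupied → index 0.
Table: [833, —, 24, —, —, —, —, —, 294, 85, 723]
Lookup 483: h=10, probe 10,0,1 → slot 1 empty, not found.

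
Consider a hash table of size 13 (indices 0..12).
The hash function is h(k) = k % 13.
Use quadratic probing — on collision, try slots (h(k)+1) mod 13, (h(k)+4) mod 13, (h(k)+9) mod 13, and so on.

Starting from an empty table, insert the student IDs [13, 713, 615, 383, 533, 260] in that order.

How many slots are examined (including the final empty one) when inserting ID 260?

4

13: h=0 -> slot 0
713: h=11 -> slot 11
615: h=4 -> slot 4
383: h=6 -> slot 6
533: h=0, probe 0,1 -> slot 1
260: h=0, probe 0,1,4,9 -> slot 9
Table: [13, 533, ∅, ∅, 615, ∅, 383, ∅, ∅, 260, ∅, 713, ∅]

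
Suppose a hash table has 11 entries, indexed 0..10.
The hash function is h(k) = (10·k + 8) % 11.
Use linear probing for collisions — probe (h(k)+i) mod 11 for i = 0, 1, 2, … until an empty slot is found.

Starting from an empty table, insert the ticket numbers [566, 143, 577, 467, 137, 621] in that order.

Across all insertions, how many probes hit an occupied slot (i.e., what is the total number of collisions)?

10

Insert 566: h=3, slot 3 empty => index 3.
Insert 143: h=8, slot 8 empty => index 8.
Insert 577: h=3, slot 3 occupied => index 4.
Insert 467: h=3, slots 3,4 occupied => index 5.
Insert 137: h=3, slots 3,4,5 occupied => index 6.
Insert 621: h=3, slots 3,4,5,6 occupied => index 7.
Table: [∅, ∅, ∅, 566, 577, 467, 137, 621, 143, ∅, ∅]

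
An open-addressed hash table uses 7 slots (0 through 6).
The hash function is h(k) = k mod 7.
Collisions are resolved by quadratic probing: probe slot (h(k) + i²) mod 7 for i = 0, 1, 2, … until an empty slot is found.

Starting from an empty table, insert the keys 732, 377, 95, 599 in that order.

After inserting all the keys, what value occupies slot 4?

732

732 hashes to 4; slot 4 is free → place at 4.
377 hashes to 6; slot 6 is free → place at 6.
95 hashes to 4; 4 taken → place at 5.
599 hashes to 4; 4,5 taken → place at 1.
Table: [., 599, ., ., 732, 95, 377]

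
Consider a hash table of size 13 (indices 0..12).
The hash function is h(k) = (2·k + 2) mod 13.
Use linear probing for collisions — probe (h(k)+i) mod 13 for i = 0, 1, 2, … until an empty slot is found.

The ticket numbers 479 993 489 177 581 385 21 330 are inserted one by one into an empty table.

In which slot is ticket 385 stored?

Insert 479: h=11, slot 11 empty → index 11.
Insert 993: h=12, slot 12 empty → index 12.
Insert 489: h=5, slot 5 empty → index 5.
Insert 177: h=5, slot 5 occupied → index 6.
Insert 581: h=7, slot 7 empty → index 7.
Insert 385: h=5, slots 5,6,7 occupied → index 8.
Insert 21: h=5, slots 5,6,7,8 occupied → index 9.
Insert 330: h=12, slot 12 occupied → index 0.
Table: [330, —, —, —, —, 489, 177, 581, 385, 21, —, 479, 993]

8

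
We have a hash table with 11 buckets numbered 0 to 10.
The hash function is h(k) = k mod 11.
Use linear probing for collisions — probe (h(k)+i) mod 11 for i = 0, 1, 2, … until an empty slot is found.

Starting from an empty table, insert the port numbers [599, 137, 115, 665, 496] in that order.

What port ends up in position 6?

137

Insert 599: h=5, slot 5 empty => index 5.
Insert 137: h=5, slot 5 occupied => index 6.
Insert 115: h=5, slots 5,6 occupied => index 7.
Insert 665: h=5, slots 5,6,7 occupied => index 8.
Insert 496: h=1, slot 1 empty => index 1.
Table: [∅, 496, ∅, ∅, ∅, 599, 137, 115, 665, ∅, ∅]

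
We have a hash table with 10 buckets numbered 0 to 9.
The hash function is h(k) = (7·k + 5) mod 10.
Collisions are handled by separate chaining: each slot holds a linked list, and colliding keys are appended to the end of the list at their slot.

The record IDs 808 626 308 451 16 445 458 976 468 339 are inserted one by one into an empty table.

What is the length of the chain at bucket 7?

3

808 -> bucket 1
626 -> bucket 7
308 -> bucket 1 (collision)
451 -> bucket 2
16 -> bucket 7 (collision)
445 -> bucket 0
458 -> bucket 1 (collision)
976 -> bucket 7 (collision)
468 -> bucket 1 (collision)
339 -> bucket 8
Final buckets:
0: 445
1: 808 -> 308 -> 458 -> 468
2: 451
3: -
4: -
5: -
6: -
7: 626 -> 16 -> 976
8: 339
9: -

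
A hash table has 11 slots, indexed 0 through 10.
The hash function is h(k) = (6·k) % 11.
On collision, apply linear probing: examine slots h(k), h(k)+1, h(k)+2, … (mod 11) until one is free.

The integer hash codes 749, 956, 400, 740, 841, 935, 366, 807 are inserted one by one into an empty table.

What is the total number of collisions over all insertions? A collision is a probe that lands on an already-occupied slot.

749 hashes to 6; slot 6 is free => place at 6.
956 hashes to 5; slot 5 is free => place at 5.
400 hashes to 2; slot 2 is free => place at 2.
740 hashes to 7; slot 7 is free => place at 7.
841 hashes to 8; slot 8 is free => place at 8.
935 hashes to 0; slot 0 is free => place at 0.
366 hashes to 7; 7,8 taken => place at 9.
807 hashes to 2; 2 taken => place at 3.
Table: [935, ∅, 400, 807, ∅, 956, 749, 740, 841, 366, ∅]

3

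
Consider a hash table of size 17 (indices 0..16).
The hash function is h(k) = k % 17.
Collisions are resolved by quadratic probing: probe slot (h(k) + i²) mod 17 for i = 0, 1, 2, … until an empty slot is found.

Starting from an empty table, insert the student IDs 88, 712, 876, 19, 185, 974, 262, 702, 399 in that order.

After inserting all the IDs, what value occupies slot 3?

88 hashes to 3; slot 3 is free → place at 3.
712 hashes to 15; slot 15 is free → place at 15.
876 hashes to 9; slot 9 is free → place at 9.
19 hashes to 2; slot 2 is free → place at 2.
185 hashes to 15; 15 taken → place at 16.
974 hashes to 5; slot 5 is free → place at 5.
262 hashes to 7; slot 7 is free → place at 7.
702 hashes to 5; 5 taken → place at 6.
399 hashes to 8; slot 8 is free → place at 8.
Table: [∅, ∅, 19, 88, ∅, 974, 702, 262, 399, 876, ∅, ∅, ∅, ∅, ∅, 712, 185]

88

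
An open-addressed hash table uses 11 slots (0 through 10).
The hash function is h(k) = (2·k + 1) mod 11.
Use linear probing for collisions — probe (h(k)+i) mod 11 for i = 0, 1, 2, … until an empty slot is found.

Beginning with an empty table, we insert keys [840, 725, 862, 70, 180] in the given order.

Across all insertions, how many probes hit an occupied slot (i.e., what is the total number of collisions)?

9

840: h=9 => slot 9
725: h=10 => slot 10
862: h=9, probe 9,10,0 => slot 0
70: h=9, probe 9,10,0,1 => slot 1
180: h=9, probe 9,10,0,1,2 => slot 2
Table: [862, 70, 180, ., ., ., ., ., ., 840, 725]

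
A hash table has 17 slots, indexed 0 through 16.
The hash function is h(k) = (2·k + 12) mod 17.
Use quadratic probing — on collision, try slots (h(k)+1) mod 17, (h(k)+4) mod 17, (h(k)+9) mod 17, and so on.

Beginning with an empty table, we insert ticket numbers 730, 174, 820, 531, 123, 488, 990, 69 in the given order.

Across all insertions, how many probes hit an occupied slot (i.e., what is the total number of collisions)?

11

Insert 730: h=10, slot 10 empty -> index 10.
Insert 174: h=3, slot 3 empty -> index 3.
Insert 820: h=3, slot 3 occupied -> index 4.
Insert 531: h=3, slots 3,4 occupied -> index 7.
Insert 123: h=3, slots 3,4,7 occupied -> index 12.
Insert 488: h=2, slot 2 empty -> index 2.
Insert 990: h=3, slots 3,4,7,12,2 occupied -> index 11.
Insert 69: h=14, slot 14 empty -> index 14.
Table: [-, -, 488, 174, 820, -, -, 531, -, -, 730, 990, 123, -, 69, -, -]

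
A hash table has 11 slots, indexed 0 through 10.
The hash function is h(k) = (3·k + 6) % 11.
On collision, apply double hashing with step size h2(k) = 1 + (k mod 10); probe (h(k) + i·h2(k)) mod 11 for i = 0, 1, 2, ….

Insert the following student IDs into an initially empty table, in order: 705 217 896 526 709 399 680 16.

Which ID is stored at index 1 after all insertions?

Insert 705: h=9, slot 9 empty → index 9.
Insert 217: h=8, slot 8 empty → index 8.
Insert 896: h=10, slot 10 empty → index 10.
Insert 526: h=0, slot 0 empty → index 0.
Insert 709: h=10, h2=10, slots 10,9,8 occupied → index 7.
Insert 399: h=4, slot 4 empty → index 4.
Insert 680: h=0, h2=1, slot 0 occupied → index 1.
Insert 16: h=10, h2=7, slot 10 occupied → index 6.
Table: [526, 680, —, —, 399, —, 16, 709, 217, 705, 896]

680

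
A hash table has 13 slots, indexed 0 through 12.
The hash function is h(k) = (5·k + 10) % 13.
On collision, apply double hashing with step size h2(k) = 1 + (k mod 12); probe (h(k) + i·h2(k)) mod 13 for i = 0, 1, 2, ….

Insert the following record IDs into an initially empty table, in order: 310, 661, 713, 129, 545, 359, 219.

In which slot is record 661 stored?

2

310 hashes to 0; slot 0 is free -> place at 0.
661 hashes to 0, h2=2; 0 taken -> place at 2.
713 hashes to 0, h2=6; 0 taken -> place at 6.
129 hashes to 5; slot 5 is free -> place at 5.
545 hashes to 5, h2=6; 5 taken -> place at 11.
359 hashes to 11, h2=12; 11 taken -> place at 10.
219 hashes to 0, h2=4; 0 taken -> place at 4.
Table: [310, —, 661, —, 219, 129, 713, —, —, —, 359, 545, —]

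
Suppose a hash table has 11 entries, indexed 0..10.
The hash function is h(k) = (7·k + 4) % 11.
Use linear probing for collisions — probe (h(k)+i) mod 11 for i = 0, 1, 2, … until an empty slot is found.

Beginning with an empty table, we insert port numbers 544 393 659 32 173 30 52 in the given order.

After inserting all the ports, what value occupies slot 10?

544 hashes to 6; slot 6 is free => place at 6.
393 hashes to 5; slot 5 is free => place at 5.
659 hashes to 8; slot 8 is free => place at 8.
32 hashes to 8; 8 taken => place at 9.
173 hashes to 5; 5,6 taken => place at 7.
30 hashes to 5; 5,6,7,8,9 taken => place at 10.
52 hashes to 5; 5,6,7,8,9,10 taken => place at 0.
Table: [52, ., ., ., ., 393, 544, 173, 659, 32, 30]

30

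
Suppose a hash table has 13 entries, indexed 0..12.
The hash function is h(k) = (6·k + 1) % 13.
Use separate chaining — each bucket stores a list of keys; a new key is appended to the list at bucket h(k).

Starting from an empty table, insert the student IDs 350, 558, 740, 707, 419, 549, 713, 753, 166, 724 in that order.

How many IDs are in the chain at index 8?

4

350 → bucket 8
558 → bucket 8 (collision)
740 → bucket 8 (collision)
707 → bucket 5
419 → bucket 6
549 → bucket 6 (collision)
713 → bucket 2
753 → bucket 8 (collision)
166 → bucket 9
724 → bucket 3
Final buckets:
0: _
1: _
2: 713
3: 724
4: _
5: 707
6: 419 -> 549
7: _
8: 350 -> 558 -> 740 -> 753
9: 166
10: _
11: _
12: _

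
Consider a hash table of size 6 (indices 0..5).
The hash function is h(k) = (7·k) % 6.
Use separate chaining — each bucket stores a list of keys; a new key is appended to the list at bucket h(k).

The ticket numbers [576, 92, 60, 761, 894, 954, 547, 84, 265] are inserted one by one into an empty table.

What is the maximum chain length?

576 → bucket 0
92 → bucket 2
60 → bucket 0 (collision)
761 → bucket 5
894 → bucket 0 (collision)
954 → bucket 0 (collision)
547 → bucket 1
84 → bucket 0 (collision)
265 → bucket 1 (collision)
Final buckets:
0: 576 -> 60 -> 894 -> 954 -> 84
1: 547 -> 265
2: 92
3: -
4: -
5: 761

5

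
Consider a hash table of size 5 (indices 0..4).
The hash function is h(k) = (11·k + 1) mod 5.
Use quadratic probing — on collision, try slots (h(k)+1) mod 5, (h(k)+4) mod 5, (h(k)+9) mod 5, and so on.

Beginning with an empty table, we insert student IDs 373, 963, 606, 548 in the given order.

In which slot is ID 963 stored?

0

373 hashes to 4; slot 4 is free => place at 4.
963 hashes to 4; 4 taken => place at 0.
606 hashes to 2; slot 2 is free => place at 2.
548 hashes to 4; 4,0 taken => place at 3.
Table: [963, ., 606, 548, 373]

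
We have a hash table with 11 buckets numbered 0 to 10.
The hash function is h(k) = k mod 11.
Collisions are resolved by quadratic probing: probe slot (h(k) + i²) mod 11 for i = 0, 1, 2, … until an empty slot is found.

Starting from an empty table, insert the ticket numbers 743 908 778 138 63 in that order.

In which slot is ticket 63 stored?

Insert 743: h=6, slot 6 empty -> index 6.
Insert 908: h=6, slot 6 occupied -> index 7.
Insert 778: h=8, slot 8 empty -> index 8.
Insert 138: h=6, slots 6,7 occupied -> index 10.
Insert 63: h=8, slot 8 occupied -> index 9.
Table: [∅, ∅, ∅, ∅, ∅, ∅, 743, 908, 778, 63, 138]

9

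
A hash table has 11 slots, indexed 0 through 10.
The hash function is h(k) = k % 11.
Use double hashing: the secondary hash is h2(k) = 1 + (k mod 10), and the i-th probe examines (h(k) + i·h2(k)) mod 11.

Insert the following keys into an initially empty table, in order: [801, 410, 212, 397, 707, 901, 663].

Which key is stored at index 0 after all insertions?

801: h=9 -> slot 9
410: h=3 -> slot 3
212: h=3, h2=3, probe 3,6 -> slot 6
397: h=1 -> slot 1
707: h=3, h2=8, probe 3,0 -> slot 0
901: h=10 -> slot 10
663: h=3, h2=4, probe 3,7 -> slot 7
Table: [707, 397, ∅, 410, ∅, ∅, 212, 663, ∅, 801, 901]

707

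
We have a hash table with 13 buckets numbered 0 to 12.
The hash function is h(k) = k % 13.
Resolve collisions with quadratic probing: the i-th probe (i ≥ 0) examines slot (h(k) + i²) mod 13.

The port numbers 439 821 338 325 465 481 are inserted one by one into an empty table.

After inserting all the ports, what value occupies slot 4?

439 hashes to 10; slot 10 is free => place at 10.
821 hashes to 2; slot 2 is free => place at 2.
338 hashes to 0; slot 0 is free => place at 0.
325 hashes to 0; 0 taken => place at 1.
465 hashes to 10; 10 taken => place at 11.
481 hashes to 0; 0,1 taken => place at 4.
Table: [338, 325, 821, ∅, 481, ∅, ∅, ∅, ∅, ∅, 439, 465, ∅]

481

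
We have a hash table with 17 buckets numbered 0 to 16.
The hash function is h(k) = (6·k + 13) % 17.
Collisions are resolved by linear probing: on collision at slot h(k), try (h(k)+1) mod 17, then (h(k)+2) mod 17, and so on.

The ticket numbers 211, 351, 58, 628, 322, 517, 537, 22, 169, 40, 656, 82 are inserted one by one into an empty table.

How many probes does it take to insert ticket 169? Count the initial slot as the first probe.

211: h=4 => slot 4
351: h=11 => slot 11
58: h=4, probe 4,5 => slot 5
628: h=7 => slot 7
322: h=7, probe 7,8 => slot 8
517: h=4, probe 4,5,6 => slot 6
537: h=5, probe 5,6,7,8,9 => slot 9
22: h=9, probe 9,10 => slot 10
169: h=7, probe 7,8,9,10,11,12 => slot 12
40: h=15 => slot 15
656: h=5, probe 5,6,7,8,9,10,11,12,13 => slot 13
82: h=12, probe 12,13,14 => slot 14
Table: [., ., ., ., 211, 58, 517, 628, 322, 537, 22, 351, 169, 656, 82, 40, .]

6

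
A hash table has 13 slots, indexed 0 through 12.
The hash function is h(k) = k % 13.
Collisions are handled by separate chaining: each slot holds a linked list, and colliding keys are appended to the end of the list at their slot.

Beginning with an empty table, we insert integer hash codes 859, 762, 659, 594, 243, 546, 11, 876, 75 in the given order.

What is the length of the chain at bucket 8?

859 -> bucket 1
762 -> bucket 8
659 -> bucket 9
594 -> bucket 9 (collision)
243 -> bucket 9 (collision)
546 -> bucket 0
11 -> bucket 11
876 -> bucket 5
75 -> bucket 10
Final buckets:
0: 546
1: 859
2: .
3: .
4: .
5: 876
6: .
7: .
8: 762
9: 659 -> 594 -> 243
10: 75
11: 11
12: .

1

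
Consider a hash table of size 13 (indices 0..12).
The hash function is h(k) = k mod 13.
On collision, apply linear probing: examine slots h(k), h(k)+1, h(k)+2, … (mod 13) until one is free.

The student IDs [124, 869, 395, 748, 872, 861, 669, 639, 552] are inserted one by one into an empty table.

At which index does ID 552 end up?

124: h=7 -> slot 7
869: h=11 -> slot 11
395: h=5 -> slot 5
748: h=7, probe 7,8 -> slot 8
872: h=1 -> slot 1
861: h=3 -> slot 3
669: h=6 -> slot 6
639: h=2 -> slot 2
552: h=6, probe 6,7,8,9 -> slot 9
Table: [—, 872, 639, 861, —, 395, 669, 124, 748, 552, —, 869, —]

9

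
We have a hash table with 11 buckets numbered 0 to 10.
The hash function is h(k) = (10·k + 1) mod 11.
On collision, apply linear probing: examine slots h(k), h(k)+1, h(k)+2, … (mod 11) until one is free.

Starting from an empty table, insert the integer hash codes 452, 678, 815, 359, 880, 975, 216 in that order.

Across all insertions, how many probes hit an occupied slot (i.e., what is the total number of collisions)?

8

452 hashes to 0; slot 0 is free → place at 0.
678 hashes to 5; slot 5 is free → place at 5.
815 hashes to 0; 0 taken → place at 1.
359 hashes to 5; 5 taken → place at 6.
880 hashes to 1; 1 taken → place at 2.
975 hashes to 5; 5,6 taken → place at 7.
216 hashes to 5; 5,6,7 taken → place at 8.
Table: [452, 815, 880, _, _, 678, 359, 975, 216, _, _]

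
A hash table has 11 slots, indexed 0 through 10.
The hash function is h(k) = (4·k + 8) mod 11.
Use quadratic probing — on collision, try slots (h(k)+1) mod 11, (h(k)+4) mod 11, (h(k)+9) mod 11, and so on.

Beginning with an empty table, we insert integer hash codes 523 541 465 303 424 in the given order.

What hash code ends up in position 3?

Insert 523: h=10, slot 10 empty => index 10.
Insert 541: h=5, slot 5 empty => index 5.
Insert 465: h=9, slot 9 empty => index 9.
Insert 303: h=10, slot 10 occupied => index 0.
Insert 424: h=10, slots 10,0 occupied => index 3.
Table: [303, —, —, 424, —, 541, —, —, —, 465, 523]

424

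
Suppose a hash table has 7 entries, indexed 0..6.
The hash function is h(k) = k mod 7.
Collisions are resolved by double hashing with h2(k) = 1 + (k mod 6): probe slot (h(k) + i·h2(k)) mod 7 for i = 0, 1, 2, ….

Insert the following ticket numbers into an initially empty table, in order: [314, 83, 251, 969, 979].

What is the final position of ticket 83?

Insert 314: h=6, slot 6 empty -> index 6.
Insert 83: h=6, h2=6, slot 6 occupied -> index 5.
Insert 251: h=6, h2=6, slots 6,5 occupied -> index 4.
Insert 969: h=3, slot 3 empty -> index 3.
Insert 979: h=6, h2=2, slot 6 occupied -> index 1.
Table: [-, 979, -, 969, 251, 83, 314]

5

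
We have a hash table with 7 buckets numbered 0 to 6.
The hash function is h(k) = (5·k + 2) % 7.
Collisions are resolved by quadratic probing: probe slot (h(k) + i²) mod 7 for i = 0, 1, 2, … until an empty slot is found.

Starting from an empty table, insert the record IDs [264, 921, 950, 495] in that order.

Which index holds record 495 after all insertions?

3

264: h=6 => slot 6
921: h=1 => slot 1
950: h=6, probe 6,0 => slot 0
495: h=6, probe 6,0,3 => slot 3
Table: [950, 921, ., 495, ., ., 264]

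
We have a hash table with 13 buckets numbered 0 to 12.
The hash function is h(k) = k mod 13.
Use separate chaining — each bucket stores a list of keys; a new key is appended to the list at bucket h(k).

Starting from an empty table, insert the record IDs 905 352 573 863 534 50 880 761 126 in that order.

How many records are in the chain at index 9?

2

905 → bucket 8
352 → bucket 1
573 → bucket 1 (collision)
863 → bucket 5
534 → bucket 1 (collision)
50 → bucket 11
880 → bucket 9
761 → bucket 7
126 → bucket 9 (collision)
Final buckets:
0: ∅
1: 352 -> 573 -> 534
2: ∅
3: ∅
4: ∅
5: 863
6: ∅
7: 761
8: 905
9: 880 -> 126
10: ∅
11: 50
12: ∅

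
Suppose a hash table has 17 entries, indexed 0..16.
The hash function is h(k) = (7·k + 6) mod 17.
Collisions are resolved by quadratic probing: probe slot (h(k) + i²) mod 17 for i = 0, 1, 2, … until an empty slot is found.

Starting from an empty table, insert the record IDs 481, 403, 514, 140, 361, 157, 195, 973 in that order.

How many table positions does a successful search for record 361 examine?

481 hashes to 7; slot 7 is free -> place at 7.
403 hashes to 5; slot 5 is free -> place at 5.
514 hashes to 0; slot 0 is free -> place at 0.
140 hashes to 0; 0 taken -> place at 1.
361 hashes to 0; 0,1 taken -> place at 4.
157 hashes to 0; 0,1,4 taken -> place at 9.
195 hashes to 11; slot 11 is free -> place at 11.
973 hashes to 0; 0,1,4,9 taken -> place at 16.
Table: [514, 140, ., ., 361, 403, ., 481, ., 157, ., 195, ., ., ., ., 973]
Lookup 361: h=0, probe 0,1,4 → found at 4.

3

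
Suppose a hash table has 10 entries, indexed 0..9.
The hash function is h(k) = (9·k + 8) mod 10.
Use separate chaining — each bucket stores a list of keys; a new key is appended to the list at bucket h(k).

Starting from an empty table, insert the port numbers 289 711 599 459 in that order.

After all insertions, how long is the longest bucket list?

3

289 → bucket 9
711 → bucket 7
599 → bucket 9 (collision)
459 → bucket 9 (collision)
Final buckets:
0: —
1: —
2: —
3: —
4: —
5: —
6: —
7: 711
8: —
9: 289 -> 599 -> 459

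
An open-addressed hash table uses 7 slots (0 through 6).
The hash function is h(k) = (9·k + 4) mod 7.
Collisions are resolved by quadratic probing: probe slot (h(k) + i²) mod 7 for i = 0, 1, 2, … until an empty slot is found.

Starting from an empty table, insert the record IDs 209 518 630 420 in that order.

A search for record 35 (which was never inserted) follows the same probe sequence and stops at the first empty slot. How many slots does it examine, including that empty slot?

4

Insert 209: h=2, slot 2 empty → index 2.
Insert 518: h=4, slot 4 empty → index 4.
Insert 630: h=4, slot 4 occupied → index 5.
Insert 420: h=4, slots 4,5 occupied → index 1.
Table: [∅, 420, 209, ∅, 518, 630, ∅]
Lookup 35: h=4, probe 4,5,1,6 → slot 6 empty, not found.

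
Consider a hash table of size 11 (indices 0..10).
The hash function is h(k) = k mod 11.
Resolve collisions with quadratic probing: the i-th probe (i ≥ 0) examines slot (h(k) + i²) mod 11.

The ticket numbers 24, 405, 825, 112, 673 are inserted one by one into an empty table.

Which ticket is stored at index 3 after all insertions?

112

24: h=2 → slot 2
405: h=9 → slot 9
825: h=0 → slot 0
112: h=2, probe 2,3 → slot 3
673: h=2, probe 2,3,6 → slot 6
Table: [825, —, 24, 112, —, —, 673, —, —, 405, —]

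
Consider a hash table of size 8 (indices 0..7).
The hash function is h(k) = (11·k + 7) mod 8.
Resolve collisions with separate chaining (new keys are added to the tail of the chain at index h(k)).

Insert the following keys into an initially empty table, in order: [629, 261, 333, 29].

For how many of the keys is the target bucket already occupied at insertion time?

3

629 → bucket 6
261 → bucket 6 (collision)
333 → bucket 6 (collision)
29 → bucket 6 (collision)
Final buckets:
0: -
1: -
2: -
3: -
4: -
5: -
6: 629 -> 261 -> 333 -> 29
7: -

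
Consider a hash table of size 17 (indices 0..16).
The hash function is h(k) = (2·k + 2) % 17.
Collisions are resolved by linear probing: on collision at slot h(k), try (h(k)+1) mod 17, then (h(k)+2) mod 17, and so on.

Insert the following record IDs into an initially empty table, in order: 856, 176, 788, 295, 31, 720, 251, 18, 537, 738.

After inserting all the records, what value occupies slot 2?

738

856 hashes to 14; slot 14 is free → place at 14.
176 hashes to 14; 14 taken → place at 15.
788 hashes to 14; 14,15 taken → place at 16.
295 hashes to 14; 14,15,16 taken → place at 0.
31 hashes to 13; slot 13 is free → place at 13.
720 hashes to 14; 14,15,16,0 taken → place at 1.
251 hashes to 11; slot 11 is free → place at 11.
18 hashes to 4; slot 4 is free → place at 4.
537 hashes to 5; slot 5 is free → place at 5.
738 hashes to 16; 16,0,1 taken → place at 2.
Table: [295, 720, 738, —, 18, 537, —, —, —, —, —, 251, —, 31, 856, 176, 788]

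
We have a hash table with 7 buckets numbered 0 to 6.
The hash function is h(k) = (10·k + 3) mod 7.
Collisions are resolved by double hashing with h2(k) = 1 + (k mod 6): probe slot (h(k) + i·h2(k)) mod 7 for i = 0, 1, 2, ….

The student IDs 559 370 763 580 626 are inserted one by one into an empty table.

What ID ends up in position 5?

370

Insert 559: h=0, slot 0 empty → index 0.
Insert 370: h=0, h2=5, slot 0 occupied → index 5.
Insert 763: h=3, slot 3 empty → index 3.
Insert 580: h=0, h2=5, slots 0,5,3 occupied → index 1.
Insert 626: h=5, h2=3, slots 5,1 occupied → index 4.
Table: [559, 580, ∅, 763, 626, 370, ∅]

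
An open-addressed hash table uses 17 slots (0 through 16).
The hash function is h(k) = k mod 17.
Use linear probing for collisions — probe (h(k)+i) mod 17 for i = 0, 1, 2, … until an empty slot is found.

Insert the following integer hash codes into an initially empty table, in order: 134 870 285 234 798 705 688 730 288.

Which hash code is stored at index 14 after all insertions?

234

Insert 134: h=15, slot 15 empty → index 15.
Insert 870: h=3, slot 3 empty → index 3.
Insert 285: h=13, slot 13 empty → index 13.
Insert 234: h=13, slot 13 occupied → index 14.
Insert 798: h=16, slot 16 empty → index 16.
Insert 705: h=8, slot 8 empty → index 8.
Insert 688: h=8, slot 8 occupied → index 9.
Insert 730: h=16, slot 16 occupied → index 0.
Insert 288: h=16, slots 16,0 occupied → index 1.
Table: [730, 288, ∅, 870, ∅, ∅, ∅, ∅, 705, 688, ∅, ∅, ∅, 285, 234, 134, 798]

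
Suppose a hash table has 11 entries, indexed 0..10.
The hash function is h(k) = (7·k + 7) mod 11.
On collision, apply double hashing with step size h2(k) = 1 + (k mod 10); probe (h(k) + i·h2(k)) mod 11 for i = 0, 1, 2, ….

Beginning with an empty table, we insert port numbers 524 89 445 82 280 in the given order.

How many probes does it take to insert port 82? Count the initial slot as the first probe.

3

Insert 524: h=1, slot 1 empty -> index 1.
Insert 89: h=3, slot 3 empty -> index 3.
Insert 445: h=9, slot 9 empty -> index 9.
Insert 82: h=9, h2=3, slots 9,1 occupied -> index 4.
Insert 280: h=9, h2=1, slot 9 occupied -> index 10.
Table: [∅, 524, ∅, 89, 82, ∅, ∅, ∅, ∅, 445, 280]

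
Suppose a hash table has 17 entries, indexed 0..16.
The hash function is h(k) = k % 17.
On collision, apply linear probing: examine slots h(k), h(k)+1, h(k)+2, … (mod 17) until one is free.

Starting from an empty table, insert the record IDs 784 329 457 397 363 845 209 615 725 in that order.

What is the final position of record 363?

Insert 784: h=2, slot 2 empty => index 2.
Insert 329: h=6, slot 6 empty => index 6.
Insert 457: h=15, slot 15 empty => index 15.
Insert 397: h=6, slot 6 occupied => index 7.
Insert 363: h=6, slots 6,7 occupied => index 8.
Insert 845: h=12, slot 12 empty => index 12.
Insert 209: h=5, slot 5 empty => index 5.
Insert 615: h=3, slot 3 empty => index 3.
Insert 725: h=11, slot 11 empty => index 11.
Table: [-, -, 784, 615, -, 209, 329, 397, 363, -, -, 725, 845, -, -, 457, -]

8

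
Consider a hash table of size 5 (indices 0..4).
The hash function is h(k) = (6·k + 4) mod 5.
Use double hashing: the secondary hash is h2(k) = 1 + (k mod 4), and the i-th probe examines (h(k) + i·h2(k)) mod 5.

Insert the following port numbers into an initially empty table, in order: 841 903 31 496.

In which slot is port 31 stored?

4

Insert 841: h=0, slot 0 empty => index 0.
Insert 903: h=2, slot 2 empty => index 2.
Insert 31: h=0, h2=4, slot 0 occupied => index 4.
Insert 496: h=0, h2=1, slot 0 occupied => index 1.
Table: [841, 496, 903, -, 31]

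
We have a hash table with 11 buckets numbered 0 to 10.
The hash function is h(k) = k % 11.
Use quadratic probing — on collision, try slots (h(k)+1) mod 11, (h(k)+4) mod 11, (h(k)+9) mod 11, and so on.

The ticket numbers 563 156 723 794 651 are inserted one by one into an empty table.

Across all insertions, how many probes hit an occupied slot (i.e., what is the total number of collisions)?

Insert 563: h=2, slot 2 empty → index 2.
Insert 156: h=2, slot 2 occupied → index 3.
Insert 723: h=8, slot 8 empty → index 8.
Insert 794: h=2, slots 2,3 occupied → index 6.
Insert 651: h=2, slots 2,3,6 occupied → index 0.
Table: [651, ., 563, 156, ., ., 794, ., 723, ., .]

6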